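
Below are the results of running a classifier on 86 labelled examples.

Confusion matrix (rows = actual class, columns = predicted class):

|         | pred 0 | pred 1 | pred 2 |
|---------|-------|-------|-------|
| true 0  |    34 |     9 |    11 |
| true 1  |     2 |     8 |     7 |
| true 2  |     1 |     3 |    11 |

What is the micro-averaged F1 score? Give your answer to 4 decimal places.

0.6163

Micro-averaging pools counts across classes: ΣTP=53, ΣFP=33, ΣFN=33.
Micro-F1 score = 2·TP/(2·TP+FP+FN) on pooled counts = 0.6163 (equals overall accuracy in single-label multiclass).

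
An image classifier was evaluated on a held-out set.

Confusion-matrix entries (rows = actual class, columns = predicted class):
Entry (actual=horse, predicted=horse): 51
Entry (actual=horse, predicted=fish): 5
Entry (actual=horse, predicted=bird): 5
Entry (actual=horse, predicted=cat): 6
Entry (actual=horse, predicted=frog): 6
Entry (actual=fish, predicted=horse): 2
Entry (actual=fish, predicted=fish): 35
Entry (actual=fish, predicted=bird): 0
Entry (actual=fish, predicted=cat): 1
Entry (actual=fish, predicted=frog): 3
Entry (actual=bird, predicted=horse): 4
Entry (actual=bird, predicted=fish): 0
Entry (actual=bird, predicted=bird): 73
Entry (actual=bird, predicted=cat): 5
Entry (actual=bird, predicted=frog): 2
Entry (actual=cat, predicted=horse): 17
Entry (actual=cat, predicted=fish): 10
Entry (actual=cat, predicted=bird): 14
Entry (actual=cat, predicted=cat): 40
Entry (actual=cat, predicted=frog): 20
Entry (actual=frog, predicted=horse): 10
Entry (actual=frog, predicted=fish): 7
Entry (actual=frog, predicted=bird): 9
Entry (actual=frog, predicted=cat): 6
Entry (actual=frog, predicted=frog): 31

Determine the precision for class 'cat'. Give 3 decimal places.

0.690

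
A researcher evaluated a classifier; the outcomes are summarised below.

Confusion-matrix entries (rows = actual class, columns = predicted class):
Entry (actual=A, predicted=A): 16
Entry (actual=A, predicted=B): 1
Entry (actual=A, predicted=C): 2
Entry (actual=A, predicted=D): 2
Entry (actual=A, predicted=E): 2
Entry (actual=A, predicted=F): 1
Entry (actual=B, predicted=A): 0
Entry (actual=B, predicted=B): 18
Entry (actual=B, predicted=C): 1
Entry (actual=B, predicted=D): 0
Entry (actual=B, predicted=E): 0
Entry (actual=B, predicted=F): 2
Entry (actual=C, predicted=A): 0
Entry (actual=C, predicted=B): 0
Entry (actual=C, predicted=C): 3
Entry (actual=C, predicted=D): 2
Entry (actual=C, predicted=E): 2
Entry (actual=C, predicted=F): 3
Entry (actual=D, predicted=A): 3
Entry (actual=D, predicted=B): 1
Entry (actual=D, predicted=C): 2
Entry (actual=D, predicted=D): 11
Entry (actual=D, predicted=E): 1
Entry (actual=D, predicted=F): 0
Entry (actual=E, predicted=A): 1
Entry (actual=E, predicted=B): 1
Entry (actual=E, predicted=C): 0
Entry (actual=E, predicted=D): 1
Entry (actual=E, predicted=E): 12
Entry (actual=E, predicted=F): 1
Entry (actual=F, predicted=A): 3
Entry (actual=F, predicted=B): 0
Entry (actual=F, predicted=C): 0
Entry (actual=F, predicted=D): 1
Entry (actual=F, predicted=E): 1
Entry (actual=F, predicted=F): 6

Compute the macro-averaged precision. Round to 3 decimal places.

0.617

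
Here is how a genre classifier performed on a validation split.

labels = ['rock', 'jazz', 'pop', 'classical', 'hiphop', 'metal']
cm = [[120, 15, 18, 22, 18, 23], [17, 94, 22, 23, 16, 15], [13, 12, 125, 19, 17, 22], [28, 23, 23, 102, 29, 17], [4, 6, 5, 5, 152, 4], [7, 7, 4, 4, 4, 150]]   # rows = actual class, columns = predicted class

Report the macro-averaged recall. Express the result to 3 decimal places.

Per-class recall (TP/(TP+FN)):
  rock: TP=120, FN=15+18+22+18+23=96 → 120/216 = 0.5556
  jazz: TP=94, FN=17+22+23+16+15=93 → 94/187 = 0.5027
  pop: TP=125, FN=13+12+19+17+22=83 → 125/208 = 0.6010
  classical: TP=102, FN=28+23+23+29+17=120 → 102/222 = 0.4595
  hiphop: TP=152, FN=4+6+5+5+4=24 → 152/176 = 0.8636
  metal: TP=150, FN=7+7+4+4+4=26 → 150/176 = 0.8523
Macro-recall = mean = (0.5556 + 0.5027 + 0.6010 + 0.4595 + 0.8636 + 0.8523) / 6 = 0.639

0.639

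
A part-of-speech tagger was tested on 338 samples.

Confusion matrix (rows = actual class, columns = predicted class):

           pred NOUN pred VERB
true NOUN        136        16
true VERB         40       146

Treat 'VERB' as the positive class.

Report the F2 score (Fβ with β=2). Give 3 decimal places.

Fβ = (1+β²)·TP / ((1+β²)·TP + β²·FN + FP), with β²=4
= 5·146 / (5·146 + 4·40 + 16) = 0.806

0.806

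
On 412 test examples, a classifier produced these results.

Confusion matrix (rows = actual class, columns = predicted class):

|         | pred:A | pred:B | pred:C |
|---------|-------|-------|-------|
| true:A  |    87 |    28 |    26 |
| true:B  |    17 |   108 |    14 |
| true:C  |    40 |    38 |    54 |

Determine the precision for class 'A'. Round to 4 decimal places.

0.6042

One-vs-rest for 'A': TP = diagonal; FP = other classes predicted 'A'; FN = 'A' predicted as other.
precision = TP/(TP+FP).
A: TP=87, FP=17+40=57 → 87/144 = 0.60417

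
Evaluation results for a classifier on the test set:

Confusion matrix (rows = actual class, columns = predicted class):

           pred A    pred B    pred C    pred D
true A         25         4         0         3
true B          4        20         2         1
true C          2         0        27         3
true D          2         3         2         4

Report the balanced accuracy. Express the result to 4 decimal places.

0.6823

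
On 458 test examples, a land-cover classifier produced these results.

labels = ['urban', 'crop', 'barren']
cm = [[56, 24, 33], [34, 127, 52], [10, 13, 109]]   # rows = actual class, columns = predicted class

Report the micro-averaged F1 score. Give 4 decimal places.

0.6376

Micro-averaging pools counts across classes: ΣTP=292, ΣFP=166, ΣFN=166.
Micro-F1 score = 2·TP/(2·TP+FP+FN) on pooled counts = 0.6376 (equals overall accuracy in single-label multiclass).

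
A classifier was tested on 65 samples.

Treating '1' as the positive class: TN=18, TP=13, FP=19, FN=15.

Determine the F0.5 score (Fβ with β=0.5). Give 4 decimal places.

Fβ = (1+β²)·TP / ((1+β²)·TP + β²·FN + FP), with β²=1/4
= 1.25·13 / (1.25·13 + 0.25·15 + 19) = 0.4167

0.4167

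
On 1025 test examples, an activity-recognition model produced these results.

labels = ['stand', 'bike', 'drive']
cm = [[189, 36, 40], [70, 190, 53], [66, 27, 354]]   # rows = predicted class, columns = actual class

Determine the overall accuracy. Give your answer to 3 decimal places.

Accuracy = trace / total = (189+190+354=733) / 1025 = 733/1025 = 0.715

0.715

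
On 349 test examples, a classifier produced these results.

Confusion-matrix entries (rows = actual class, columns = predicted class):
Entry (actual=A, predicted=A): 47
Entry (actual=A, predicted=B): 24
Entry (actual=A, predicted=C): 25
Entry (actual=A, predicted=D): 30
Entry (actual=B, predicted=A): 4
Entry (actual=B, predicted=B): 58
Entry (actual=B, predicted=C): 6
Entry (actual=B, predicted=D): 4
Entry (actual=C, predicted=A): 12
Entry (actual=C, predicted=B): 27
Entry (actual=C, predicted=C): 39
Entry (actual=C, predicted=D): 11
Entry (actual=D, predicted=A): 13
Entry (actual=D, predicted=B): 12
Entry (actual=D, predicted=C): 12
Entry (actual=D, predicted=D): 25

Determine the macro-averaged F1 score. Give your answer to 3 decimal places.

0.475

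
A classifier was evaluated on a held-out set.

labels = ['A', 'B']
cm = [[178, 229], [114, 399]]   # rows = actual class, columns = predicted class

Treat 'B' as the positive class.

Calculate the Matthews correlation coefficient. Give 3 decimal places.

MCC = (TP·TN − FP·FN) / √((TP+FP)(TP+FN)(TN+FP)(TN+FN))
Numerator = 399·178 − 229·114 = 44916
Denominator = √(628·513·407·292) = √38287258416 = 195671.3020
MCC = 44916 / 195671.3020 = 0.230

0.230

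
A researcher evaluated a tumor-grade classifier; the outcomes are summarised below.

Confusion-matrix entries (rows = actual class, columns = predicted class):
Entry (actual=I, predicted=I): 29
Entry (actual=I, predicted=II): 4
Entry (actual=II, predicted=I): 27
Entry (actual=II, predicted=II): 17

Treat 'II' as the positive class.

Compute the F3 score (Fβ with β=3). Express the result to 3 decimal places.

0.408

Fβ = (1+β²)·TP / ((1+β²)·TP + β²·FN + FP), with β²=9
= 10·17 / (10·17 + 9·27 + 4) = 0.408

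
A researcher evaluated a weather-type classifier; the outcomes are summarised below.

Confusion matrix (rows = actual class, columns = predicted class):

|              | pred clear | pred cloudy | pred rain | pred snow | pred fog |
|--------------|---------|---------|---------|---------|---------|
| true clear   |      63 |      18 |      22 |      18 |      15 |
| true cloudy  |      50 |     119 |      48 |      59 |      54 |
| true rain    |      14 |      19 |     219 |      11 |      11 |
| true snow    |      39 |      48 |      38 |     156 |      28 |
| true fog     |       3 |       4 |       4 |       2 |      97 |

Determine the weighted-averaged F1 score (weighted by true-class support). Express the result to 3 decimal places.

Per-class F1 score (2·TP/(2·TP+FP+FN)):
  clear: TP=63, FP=50+14+39+3=106, FN=18+22+18+15=73 → 126/305 = 0.4131
  cloudy: TP=119, FP=18+19+48+4=89, FN=50+48+59+54=211 → 238/538 = 0.4424
  rain: TP=219, FP=22+48+38+4=112, FN=14+19+11+11=55 → 438/605 = 0.7240
  snow: TP=156, FP=18+59+11+2=90, FN=39+48+38+28=153 → 312/555 = 0.5622
  fog: TP=97, FP=15+54+11+28=108, FN=3+4+4+2=13 → 194/315 = 0.6159
Weighted-F1 score = Σ (supportᵢ/N)·F1 scoreᵢ with N=1159: (136/1159)·0.4131 + (330/1159)·0.4424 + (274/1159)·0.7240 + (309/1159)·0.5622 + (110/1159)·0.6159 = 0.554

0.554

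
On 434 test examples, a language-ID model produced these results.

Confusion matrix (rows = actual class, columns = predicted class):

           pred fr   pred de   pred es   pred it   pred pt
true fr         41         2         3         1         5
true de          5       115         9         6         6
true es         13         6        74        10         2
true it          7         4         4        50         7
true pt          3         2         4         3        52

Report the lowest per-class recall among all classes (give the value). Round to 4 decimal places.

0.6944

Per-class recall (TP/(TP+FN)):
  fr: TP=41, FN=2+3+1+5=11 → 41/52 = 0.78846
  de: TP=115, FN=5+9+6+6=26 → 115/141 = 0.81560
  es: TP=74, FN=13+6+10+2=31 → 74/105 = 0.70476
  it: TP=50, FN=7+4+4+7=22 → 50/72 = 0.69444
  pt: TP=52, FN=3+2+4+3=12 → 52/64 = 0.81250
Lowest is class 'it' with recall = 0.6944.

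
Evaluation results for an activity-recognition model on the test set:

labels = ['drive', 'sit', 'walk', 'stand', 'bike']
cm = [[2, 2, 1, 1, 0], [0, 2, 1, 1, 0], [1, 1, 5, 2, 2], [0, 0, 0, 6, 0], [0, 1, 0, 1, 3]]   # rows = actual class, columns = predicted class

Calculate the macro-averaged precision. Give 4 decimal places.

0.5719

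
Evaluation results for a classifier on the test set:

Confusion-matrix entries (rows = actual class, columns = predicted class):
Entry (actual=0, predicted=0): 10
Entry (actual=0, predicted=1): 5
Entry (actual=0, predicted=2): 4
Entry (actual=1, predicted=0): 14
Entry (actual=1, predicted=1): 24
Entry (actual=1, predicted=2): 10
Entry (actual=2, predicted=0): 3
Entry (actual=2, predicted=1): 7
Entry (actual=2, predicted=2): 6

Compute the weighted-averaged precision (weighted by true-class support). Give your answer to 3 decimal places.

Per-class precision (TP/(TP+FP)):
  0: TP=10, FP=14+3=17 → 10/27 = 0.3704
  1: TP=24, FP=5+7=12 → 24/36 = 0.6667
  2: TP=6, FP=4+10=14 → 6/20 = 0.3000
Weighted-precision = Σ (supportᵢ/N)·precisionᵢ with N=83: (19/83)·0.3704 + (48/83)·0.6667 + (16/83)·0.3000 = 0.528

0.528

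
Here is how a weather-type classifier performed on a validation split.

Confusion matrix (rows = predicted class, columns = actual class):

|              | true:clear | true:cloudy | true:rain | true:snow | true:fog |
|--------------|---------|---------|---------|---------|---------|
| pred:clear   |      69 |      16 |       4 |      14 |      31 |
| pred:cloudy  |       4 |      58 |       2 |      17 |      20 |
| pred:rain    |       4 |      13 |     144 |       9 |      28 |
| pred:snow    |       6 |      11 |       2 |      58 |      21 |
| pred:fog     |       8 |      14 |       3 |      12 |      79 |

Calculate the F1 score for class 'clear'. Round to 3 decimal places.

0.613

F1 score = 2·TP/(2·TP+FP+FN).
clear: TP=69, FP=16+4+14+31=65, FN=4+4+6+8=22 → 138/225 = 0.6133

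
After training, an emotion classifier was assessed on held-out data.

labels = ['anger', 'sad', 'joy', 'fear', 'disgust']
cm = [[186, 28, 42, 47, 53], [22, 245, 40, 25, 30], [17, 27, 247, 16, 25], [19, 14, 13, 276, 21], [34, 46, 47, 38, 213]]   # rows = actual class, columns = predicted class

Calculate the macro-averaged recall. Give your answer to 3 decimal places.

0.662

Per-class recall (TP/(TP+FN)):
  anger: TP=186, FN=28+42+47+53=170 → 186/356 = 0.5225
  sad: TP=245, FN=22+40+25+30=117 → 245/362 = 0.6768
  joy: TP=247, FN=17+27+16+25=85 → 247/332 = 0.7440
  fear: TP=276, FN=19+14+13+21=67 → 276/343 = 0.8047
  disgust: TP=213, FN=34+46+47+38=165 → 213/378 = 0.5635
Macro-recall = mean = (0.5225 + 0.6768 + 0.7440 + 0.8047 + 0.5635) / 5 = 0.662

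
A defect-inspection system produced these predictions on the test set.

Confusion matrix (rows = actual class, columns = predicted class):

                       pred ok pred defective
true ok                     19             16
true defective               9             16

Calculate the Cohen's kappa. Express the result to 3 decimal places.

0.176

Observed agreement pₒ = trace/N = 35/60 = 0.5833
Expected agreement pₑ = Σ (rowᵢ·colᵢ)/N² = (35·28 + 25·32)/60² = 0.4944
κ = (pₒ − pₑ)/(1 − pₑ) = (0.5833 − 0.4944)/(1 − 0.4944) = 0.176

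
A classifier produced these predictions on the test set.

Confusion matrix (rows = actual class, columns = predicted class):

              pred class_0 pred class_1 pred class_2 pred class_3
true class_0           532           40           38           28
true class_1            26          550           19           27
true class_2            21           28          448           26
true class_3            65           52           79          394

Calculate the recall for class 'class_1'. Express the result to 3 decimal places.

0.884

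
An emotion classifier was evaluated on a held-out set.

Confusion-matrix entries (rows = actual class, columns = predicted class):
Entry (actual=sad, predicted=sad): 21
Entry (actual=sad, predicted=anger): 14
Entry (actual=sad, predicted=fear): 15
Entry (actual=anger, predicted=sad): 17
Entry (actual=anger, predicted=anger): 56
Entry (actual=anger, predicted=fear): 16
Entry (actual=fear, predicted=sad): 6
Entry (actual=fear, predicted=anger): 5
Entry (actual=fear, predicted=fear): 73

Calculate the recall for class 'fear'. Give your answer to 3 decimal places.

One-vs-rest for 'fear': TP = diagonal; FP = other classes predicted 'fear'; FN = 'fear' predicted as other.
recall = TP/(TP+FN).
fear: TP=73, FN=6+5=11 → 73/84 = 0.8690

0.869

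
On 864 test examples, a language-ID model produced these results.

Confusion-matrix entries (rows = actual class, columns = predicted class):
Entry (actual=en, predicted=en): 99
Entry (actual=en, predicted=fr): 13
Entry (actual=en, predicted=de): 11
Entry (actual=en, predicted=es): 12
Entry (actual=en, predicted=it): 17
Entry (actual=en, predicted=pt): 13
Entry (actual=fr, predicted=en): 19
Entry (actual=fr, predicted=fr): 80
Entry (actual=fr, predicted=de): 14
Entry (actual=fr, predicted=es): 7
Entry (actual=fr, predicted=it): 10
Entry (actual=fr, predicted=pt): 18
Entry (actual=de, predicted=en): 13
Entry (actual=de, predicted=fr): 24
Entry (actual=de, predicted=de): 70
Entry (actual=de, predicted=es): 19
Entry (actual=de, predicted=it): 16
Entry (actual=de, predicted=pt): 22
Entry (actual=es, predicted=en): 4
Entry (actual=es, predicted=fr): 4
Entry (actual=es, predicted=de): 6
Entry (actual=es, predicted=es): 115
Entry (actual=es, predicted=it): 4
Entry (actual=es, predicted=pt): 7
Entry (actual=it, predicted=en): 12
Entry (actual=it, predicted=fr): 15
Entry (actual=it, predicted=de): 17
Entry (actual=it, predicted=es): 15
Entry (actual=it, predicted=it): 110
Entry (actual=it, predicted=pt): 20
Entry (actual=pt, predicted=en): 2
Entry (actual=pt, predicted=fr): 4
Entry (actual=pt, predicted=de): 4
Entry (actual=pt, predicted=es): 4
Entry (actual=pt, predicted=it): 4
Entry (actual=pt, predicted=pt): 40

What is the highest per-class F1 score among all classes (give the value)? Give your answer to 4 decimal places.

Per-class F1 score (2·TP/(2·TP+FP+FN)):
  en: TP=99, FP=19+13+4+12+2=50, FN=13+11+12+17+13=66 → 198/314 = 0.63057
  fr: TP=80, FP=13+24+4+15+4=60, FN=19+14+7+10+18=68 → 160/288 = 0.55556
  de: TP=70, FP=11+14+6+17+4=52, FN=13+24+19+16+22=94 → 140/286 = 0.48951
  es: TP=115, FP=12+7+19+15+4=57, FN=4+4+6+4+7=25 → 230/312 = 0.73718
  it: TP=110, FP=17+10+16+4+4=51, FN=12+15+17+15+20=79 → 220/350 = 0.62857
  pt: TP=40, FP=13+18+22+7+20=80, FN=2+4+4+4+4=18 → 80/178 = 0.44944
Highest is class 'es' with F1 score = 0.7372.

0.7372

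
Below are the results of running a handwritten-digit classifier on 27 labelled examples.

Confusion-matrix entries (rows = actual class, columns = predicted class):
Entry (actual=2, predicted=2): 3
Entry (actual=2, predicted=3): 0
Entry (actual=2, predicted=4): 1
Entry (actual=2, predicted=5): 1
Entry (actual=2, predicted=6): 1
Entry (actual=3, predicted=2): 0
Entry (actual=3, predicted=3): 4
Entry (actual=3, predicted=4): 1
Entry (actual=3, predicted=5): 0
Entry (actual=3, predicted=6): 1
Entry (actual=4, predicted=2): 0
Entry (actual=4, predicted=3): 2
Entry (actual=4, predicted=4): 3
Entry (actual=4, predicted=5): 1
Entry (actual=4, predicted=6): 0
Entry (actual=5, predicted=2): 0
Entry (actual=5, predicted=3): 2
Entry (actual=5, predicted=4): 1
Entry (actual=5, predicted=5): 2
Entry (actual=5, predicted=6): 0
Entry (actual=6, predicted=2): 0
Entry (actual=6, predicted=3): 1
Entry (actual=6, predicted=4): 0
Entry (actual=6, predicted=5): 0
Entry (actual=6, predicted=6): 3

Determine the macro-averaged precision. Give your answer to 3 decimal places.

Per-class precision (TP/(TP+FP)):
  2: TP=3, FP=0+0+0+0=0 → 3/3 = 1.0000
  3: TP=4, FP=0+2+2+1=5 → 4/9 = 0.4444
  4: TP=3, FP=1+1+1+0=3 → 3/6 = 0.5000
  5: TP=2, FP=1+0+1+0=2 → 2/4 = 0.5000
  6: TP=3, FP=1+1+0+0=2 → 3/5 = 0.6000
Macro-precision = mean = (1.0000 + 0.4444 + 0.5000 + 0.5000 + 0.6000) / 5 = 0.609

0.609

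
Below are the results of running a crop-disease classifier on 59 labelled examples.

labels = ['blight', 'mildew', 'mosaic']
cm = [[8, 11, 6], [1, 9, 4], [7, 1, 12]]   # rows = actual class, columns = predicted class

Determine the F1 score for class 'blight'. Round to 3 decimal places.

Take TP from the diagonal, FP from the rest of the 'blight' prediction marginal, FN from the rest of the 'blight' actual marginal.
F1 score = 2·TP/(2·TP+FP+FN).
blight: TP=8, FP=1+7=8, FN=11+6=17 → 16/41 = 0.3902

0.390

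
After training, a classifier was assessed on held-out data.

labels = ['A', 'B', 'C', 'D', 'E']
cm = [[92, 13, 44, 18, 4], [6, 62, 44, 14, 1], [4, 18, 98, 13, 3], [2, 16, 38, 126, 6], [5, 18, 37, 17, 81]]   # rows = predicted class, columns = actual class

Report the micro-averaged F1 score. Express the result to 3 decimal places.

Micro-averaging pools counts across classes: ΣTP=459, ΣFP=321, ΣFN=321.
Micro-F1 score = 2·TP/(2·TP+FP+FN) on pooled counts = 0.588 (equals overall accuracy in single-label multiclass).

0.588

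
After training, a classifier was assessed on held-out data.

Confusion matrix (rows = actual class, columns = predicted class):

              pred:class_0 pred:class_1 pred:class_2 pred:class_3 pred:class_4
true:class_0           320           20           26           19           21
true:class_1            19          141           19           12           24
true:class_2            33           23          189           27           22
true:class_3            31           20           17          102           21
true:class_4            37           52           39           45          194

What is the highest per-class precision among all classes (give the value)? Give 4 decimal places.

Per-class precision (TP/(TP+FP)):
  class_0: TP=320, FP=19+33+31+37=120 → 320/440 = 0.72727
  class_1: TP=141, FP=20+23+20+52=115 → 141/256 = 0.55078
  class_2: TP=189, FP=26+19+17+39=101 → 189/290 = 0.65172
  class_3: TP=102, FP=19+12+27+45=103 → 102/205 = 0.49756
  class_4: TP=194, FP=21+24+22+21=88 → 194/282 = 0.68794
Highest is class 'class_0' with precision = 0.7273.

0.7273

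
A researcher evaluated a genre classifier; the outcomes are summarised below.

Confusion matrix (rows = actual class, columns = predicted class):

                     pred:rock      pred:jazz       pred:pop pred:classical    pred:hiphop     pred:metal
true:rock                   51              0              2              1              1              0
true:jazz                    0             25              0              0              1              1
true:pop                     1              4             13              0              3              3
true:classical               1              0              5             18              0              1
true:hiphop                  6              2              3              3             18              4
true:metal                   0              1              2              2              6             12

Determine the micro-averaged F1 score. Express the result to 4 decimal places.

Micro-averaging pools counts across classes: ΣTP=137, ΣFP=53, ΣFN=53.
Micro-F1 score = 2·TP/(2·TP+FP+FN) on pooled counts = 0.7211 (equals overall accuracy in single-label multiclass).

0.7211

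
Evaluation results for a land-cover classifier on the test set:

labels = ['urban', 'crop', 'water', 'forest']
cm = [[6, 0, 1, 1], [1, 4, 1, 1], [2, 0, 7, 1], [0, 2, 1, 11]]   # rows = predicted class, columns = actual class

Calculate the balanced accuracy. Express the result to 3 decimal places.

0.705

Balanced accuracy = mean of per-class recall.
  urban: recall = 6/9 = 0.6667
  crop: recall = 4/6 = 0.6667
  water: recall = 7/10 = 0.7000
  forest: recall = 11/14 = 0.7857
Mean = (0.6667 + 0.6667 + 0.7000 + 0.7857) / 4 = 0.705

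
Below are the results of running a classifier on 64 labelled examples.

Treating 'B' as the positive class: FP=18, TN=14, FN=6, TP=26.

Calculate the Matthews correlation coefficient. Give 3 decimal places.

0.270

MCC = (TP·TN − FP·FN) / √((TP+FP)(TP+FN)(TN+FP)(TN+FN))
Numerator = 26·14 − 18·6 = 256
Denominator = √(44·32·32·20) = √901120 = 949.2734
MCC = 256 / 949.2734 = 0.270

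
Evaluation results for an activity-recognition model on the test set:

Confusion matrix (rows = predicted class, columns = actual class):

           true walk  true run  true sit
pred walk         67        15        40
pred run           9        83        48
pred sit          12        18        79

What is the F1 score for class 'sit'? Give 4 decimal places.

0.5725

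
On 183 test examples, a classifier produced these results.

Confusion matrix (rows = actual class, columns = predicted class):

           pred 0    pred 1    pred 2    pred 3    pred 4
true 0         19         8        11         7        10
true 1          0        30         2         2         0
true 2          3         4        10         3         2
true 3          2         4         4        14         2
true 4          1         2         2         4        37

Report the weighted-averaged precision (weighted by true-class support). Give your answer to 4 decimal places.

Per-class precision (TP/(TP+FP)):
  0: TP=19, FP=0+3+2+1=6 → 19/25 = 0.76000
  1: TP=30, FP=8+4+4+2=18 → 30/48 = 0.62500
  2: TP=10, FP=11+2+4+2=19 → 10/29 = 0.34483
  3: TP=14, FP=7+2+3+4=16 → 14/30 = 0.46667
  4: TP=37, FP=10+0+2+2=14 → 37/51 = 0.72549
Weighted-precision = Σ (supportᵢ/N)·precisionᵢ with N=183: (55/183)·0.76000 + (34/183)·0.62500 + (22/183)·0.34483 + (26/183)·0.46667 + (46/183)·0.72549 = 0.6347

0.6347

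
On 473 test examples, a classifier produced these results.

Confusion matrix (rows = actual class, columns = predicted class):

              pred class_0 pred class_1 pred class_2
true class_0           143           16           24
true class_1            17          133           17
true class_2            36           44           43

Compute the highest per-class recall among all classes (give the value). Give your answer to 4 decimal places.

Per-class recall (TP/(TP+FN)):
  class_0: TP=143, FN=16+24=40 → 143/183 = 0.78142
  class_1: TP=133, FN=17+17=34 → 133/167 = 0.79641
  class_2: TP=43, FN=36+44=80 → 43/123 = 0.34959
Highest is class 'class_1' with recall = 0.7964.

0.7964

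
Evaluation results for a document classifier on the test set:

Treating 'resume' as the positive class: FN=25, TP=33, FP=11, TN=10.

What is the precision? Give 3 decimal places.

0.750

Precision = TP/(TP+FP) = 33/(33+11) = 33/44 = 0.750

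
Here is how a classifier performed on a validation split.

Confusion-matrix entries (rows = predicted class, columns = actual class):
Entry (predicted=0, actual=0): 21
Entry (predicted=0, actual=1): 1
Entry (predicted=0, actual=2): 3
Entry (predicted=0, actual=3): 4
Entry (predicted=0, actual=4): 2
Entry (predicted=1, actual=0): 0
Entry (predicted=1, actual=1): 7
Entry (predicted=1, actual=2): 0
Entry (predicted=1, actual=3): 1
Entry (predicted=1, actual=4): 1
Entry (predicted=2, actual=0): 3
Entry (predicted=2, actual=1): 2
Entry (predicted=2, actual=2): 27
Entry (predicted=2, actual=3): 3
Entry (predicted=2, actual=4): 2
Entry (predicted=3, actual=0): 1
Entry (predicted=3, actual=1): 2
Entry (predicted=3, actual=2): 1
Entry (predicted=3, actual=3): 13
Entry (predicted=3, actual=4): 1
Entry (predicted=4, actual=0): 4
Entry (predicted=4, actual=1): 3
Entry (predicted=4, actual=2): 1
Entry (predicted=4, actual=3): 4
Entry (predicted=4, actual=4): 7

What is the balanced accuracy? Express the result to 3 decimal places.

0.619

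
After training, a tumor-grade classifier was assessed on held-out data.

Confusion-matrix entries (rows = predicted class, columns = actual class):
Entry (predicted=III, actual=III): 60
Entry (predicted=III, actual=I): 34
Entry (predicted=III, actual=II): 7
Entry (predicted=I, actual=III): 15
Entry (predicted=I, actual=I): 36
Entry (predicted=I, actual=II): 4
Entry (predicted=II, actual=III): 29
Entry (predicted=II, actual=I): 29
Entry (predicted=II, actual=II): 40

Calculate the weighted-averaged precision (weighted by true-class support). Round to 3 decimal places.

Per-class precision (TP/(TP+FP)):
  III: TP=60, FP=34+7=41 → 60/101 = 0.5941
  I: TP=36, FP=15+4=19 → 36/55 = 0.6545
  II: TP=40, FP=29+29=58 → 40/98 = 0.4082
Weighted-precision = Σ (supportᵢ/N)·precisionᵢ with N=254: (104/254)·0.5941 + (99/254)·0.6545 + (51/254)·0.4082 = 0.580

0.580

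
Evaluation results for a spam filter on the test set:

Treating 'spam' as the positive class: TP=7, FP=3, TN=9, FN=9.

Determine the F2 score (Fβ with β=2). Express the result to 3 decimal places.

Fβ = (1+β²)·TP / ((1+β²)·TP + β²·FN + FP), with β²=4
= 5·7 / (5·7 + 4·9 + 3) = 0.473

0.473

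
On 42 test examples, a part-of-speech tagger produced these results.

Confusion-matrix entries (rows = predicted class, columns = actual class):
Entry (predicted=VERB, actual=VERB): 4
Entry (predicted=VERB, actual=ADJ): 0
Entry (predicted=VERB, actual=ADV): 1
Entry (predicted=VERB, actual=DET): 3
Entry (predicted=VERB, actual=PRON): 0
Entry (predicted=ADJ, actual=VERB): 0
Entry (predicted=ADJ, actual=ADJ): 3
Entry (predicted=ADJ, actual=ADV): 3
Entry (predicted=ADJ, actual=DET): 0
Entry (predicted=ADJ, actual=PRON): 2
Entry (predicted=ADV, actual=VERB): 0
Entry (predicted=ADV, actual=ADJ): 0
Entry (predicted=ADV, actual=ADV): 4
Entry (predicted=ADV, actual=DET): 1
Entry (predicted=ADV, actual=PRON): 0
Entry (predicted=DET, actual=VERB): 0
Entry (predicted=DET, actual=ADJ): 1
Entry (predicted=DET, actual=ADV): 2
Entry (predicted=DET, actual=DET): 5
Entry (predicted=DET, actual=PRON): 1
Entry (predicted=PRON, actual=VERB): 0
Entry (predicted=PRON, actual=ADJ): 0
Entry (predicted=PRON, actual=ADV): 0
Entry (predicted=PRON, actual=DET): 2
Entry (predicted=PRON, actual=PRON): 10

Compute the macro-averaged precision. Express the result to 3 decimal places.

Per-class precision (TP/(TP+FP)):
  VERB: TP=4, FP=0+1+3+0=4 → 4/8 = 0.5000
  ADJ: TP=3, FP=0+3+0+2=5 → 3/8 = 0.3750
  ADV: TP=4, FP=0+0+1+0=1 → 4/5 = 0.8000
  DET: TP=5, FP=0+1+2+1=4 → 5/9 = 0.5556
  PRON: TP=10, FP=0+0+0+2=2 → 10/12 = 0.8333
Macro-precision = mean = (0.5000 + 0.3750 + 0.8000 + 0.5556 + 0.8333) / 5 = 0.613

0.613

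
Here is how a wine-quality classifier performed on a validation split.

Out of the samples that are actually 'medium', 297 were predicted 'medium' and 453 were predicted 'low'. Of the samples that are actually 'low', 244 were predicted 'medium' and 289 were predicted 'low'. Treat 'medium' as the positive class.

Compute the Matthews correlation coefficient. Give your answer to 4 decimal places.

-0.0617

MCC = (TP·TN − FP·FN) / √((TP+FP)(TP+FN)(TN+FP)(TN+FN))
Numerator = 297·289 − 244·453 = -24699
Denominator = √(541·750·533·742) = √160468444500 = 400585.1277
MCC = -24699 / 400585.1277 = -0.0617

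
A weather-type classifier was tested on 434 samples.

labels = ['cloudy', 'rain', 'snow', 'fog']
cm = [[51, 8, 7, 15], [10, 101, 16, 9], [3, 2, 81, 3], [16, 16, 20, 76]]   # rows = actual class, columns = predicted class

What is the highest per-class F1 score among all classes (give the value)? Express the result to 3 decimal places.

0.768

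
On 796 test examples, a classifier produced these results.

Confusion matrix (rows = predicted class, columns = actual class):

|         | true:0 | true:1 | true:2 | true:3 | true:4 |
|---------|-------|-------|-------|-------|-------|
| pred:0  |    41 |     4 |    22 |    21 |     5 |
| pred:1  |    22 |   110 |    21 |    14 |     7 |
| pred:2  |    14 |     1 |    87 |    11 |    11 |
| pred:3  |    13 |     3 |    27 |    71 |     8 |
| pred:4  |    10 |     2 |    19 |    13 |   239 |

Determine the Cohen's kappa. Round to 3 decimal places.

Observed agreement pₒ = trace/N = 548/796 = 0.6884
Expected agreement pₑ = Σ (rowᵢ·colᵢ)/N² = (100·93 + 120·174 + 176·124 + 130·122 + 270·283)/796² = 0.2277
κ = (pₒ − pₑ)/(1 − pₑ) = (0.6884 − 0.2277)/(1 − 0.2277) = 0.597

0.597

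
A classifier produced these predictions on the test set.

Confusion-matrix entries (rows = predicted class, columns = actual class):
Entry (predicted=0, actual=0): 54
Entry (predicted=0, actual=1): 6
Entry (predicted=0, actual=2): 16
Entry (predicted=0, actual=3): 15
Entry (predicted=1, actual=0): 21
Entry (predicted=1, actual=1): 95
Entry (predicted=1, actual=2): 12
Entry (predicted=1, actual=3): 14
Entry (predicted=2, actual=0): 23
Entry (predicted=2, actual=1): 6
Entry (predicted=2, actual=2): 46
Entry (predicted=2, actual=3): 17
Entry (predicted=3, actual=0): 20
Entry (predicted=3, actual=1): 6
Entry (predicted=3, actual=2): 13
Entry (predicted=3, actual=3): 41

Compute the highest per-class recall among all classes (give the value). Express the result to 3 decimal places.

Per-class recall (TP/(TP+FN)):
  0: TP=54, FN=21+23+20=64 → 54/118 = 0.4576
  1: TP=95, FN=6+6+6=18 → 95/113 = 0.8407
  2: TP=46, FN=16+12+13=41 → 46/87 = 0.5287
  3: TP=41, FN=15+14+17=46 → 41/87 = 0.4713
Highest is class '1' with recall = 0.841.

0.841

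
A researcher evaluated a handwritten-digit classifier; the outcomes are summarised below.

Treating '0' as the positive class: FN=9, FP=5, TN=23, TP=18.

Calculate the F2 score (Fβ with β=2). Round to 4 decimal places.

0.6870

Fβ = (1+β²)·TP / ((1+β²)·TP + β²·FN + FP), with β²=4
= 5·18 / (5·18 + 4·9 + 5) = 0.6870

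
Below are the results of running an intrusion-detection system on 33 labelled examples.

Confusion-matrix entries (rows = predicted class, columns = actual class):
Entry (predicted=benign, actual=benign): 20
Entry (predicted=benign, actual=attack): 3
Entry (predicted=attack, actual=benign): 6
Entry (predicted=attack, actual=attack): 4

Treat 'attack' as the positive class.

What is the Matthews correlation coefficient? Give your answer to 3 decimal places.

MCC = (TP·TN − FP·FN) / √((TP+FP)(TP+FN)(TN+FP)(TN+FN))
Numerator = 4·20 − 6·3 = 62
Denominator = √(10·7·26·23) = √41860 = 204.5972
MCC = 62 / 204.5972 = 0.303

0.303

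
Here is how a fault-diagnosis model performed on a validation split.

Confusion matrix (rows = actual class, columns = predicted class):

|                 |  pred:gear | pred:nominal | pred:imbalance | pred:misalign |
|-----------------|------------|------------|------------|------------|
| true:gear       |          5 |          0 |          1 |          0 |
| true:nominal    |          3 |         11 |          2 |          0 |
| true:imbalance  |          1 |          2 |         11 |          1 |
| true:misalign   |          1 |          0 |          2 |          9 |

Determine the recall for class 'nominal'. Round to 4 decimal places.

0.6875

recall = TP/(TP+FN).
nominal: TP=11, FN=3+2+0=5 → 11/16 = 0.68750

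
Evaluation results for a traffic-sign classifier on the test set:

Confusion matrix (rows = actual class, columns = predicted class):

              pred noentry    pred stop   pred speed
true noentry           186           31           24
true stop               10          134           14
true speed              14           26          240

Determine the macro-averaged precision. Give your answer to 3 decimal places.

Per-class precision (TP/(TP+FP)):
  noentry: TP=186, FP=10+14=24 → 186/210 = 0.8857
  stop: TP=134, FP=31+26=57 → 134/191 = 0.7016
  speed: TP=240, FP=24+14=38 → 240/278 = 0.8633
Macro-precision = mean = (0.8857 + 0.7016 + 0.8633) / 3 = 0.817

0.817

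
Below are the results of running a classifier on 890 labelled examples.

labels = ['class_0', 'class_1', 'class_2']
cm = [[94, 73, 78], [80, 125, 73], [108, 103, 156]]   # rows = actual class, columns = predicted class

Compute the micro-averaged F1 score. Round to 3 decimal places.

0.421

Micro-averaging pools counts across classes: ΣTP=375, ΣFP=515, ΣFN=515.
Micro-F1 score = 2·TP/(2·TP+FP+FN) on pooled counts = 0.421 (equals overall accuracy in single-label multiclass).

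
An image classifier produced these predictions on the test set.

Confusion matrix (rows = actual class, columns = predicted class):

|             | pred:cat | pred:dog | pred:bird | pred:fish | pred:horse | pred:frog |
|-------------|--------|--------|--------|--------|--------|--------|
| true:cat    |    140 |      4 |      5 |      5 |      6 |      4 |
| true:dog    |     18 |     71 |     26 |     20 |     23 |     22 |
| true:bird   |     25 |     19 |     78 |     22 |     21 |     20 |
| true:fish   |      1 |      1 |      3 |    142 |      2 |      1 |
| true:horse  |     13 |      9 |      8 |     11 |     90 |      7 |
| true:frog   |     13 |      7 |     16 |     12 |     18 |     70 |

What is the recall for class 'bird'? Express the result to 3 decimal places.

Treat 'bird' as positive and all other classes as negative.
recall = TP/(TP+FN).
bird: TP=78, FN=25+19+22+21+20=107 → 78/185 = 0.4216

0.422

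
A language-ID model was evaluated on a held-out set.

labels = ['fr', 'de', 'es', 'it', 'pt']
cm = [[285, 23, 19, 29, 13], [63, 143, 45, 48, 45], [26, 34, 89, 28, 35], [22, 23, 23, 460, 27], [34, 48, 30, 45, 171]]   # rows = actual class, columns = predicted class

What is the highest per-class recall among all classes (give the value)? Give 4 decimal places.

0.8288

Per-class recall (TP/(TP+FN)):
  fr: TP=285, FN=23+19+29+13=84 → 285/369 = 0.77236
  de: TP=143, FN=63+45+48+45=201 → 143/344 = 0.41570
  es: TP=89, FN=26+34+28+35=123 → 89/212 = 0.41981
  it: TP=460, FN=22+23+23+27=95 → 460/555 = 0.82883
  pt: TP=171, FN=34+48+30+45=157 → 171/328 = 0.52134
Highest is class 'it' with recall = 0.8288.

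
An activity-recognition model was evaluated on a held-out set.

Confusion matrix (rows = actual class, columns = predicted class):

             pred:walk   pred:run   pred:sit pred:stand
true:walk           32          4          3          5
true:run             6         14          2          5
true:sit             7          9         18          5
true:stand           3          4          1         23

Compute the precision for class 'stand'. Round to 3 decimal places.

0.605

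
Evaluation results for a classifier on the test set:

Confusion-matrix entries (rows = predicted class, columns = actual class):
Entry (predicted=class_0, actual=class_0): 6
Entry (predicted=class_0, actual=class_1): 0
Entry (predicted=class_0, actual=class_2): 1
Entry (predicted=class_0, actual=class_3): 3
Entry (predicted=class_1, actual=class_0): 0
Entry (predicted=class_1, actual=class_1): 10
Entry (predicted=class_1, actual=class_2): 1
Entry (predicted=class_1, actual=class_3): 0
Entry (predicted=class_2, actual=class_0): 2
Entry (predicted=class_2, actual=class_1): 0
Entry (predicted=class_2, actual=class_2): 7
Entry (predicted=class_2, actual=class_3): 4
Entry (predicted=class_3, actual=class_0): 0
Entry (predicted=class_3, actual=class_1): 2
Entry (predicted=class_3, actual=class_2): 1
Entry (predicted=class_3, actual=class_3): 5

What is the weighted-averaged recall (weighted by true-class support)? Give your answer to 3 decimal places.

0.667

Per-class recall (TP/(TP+FN)):
  class_0: TP=6, FN=0+2+0=2 → 6/8 = 0.7500
  class_1: TP=10, FN=0+0+2=2 → 10/12 = 0.8333
  class_2: TP=7, FN=1+1+1=3 → 7/10 = 0.7000
  class_3: TP=5, FN=3+0+4=7 → 5/12 = 0.4167
Weighted-recall = Σ (supportᵢ/N)·recallᵢ with N=42: (8/42)·0.7500 + (12/42)·0.8333 + (10/42)·0.7000 + (12/42)·0.4167 = 0.667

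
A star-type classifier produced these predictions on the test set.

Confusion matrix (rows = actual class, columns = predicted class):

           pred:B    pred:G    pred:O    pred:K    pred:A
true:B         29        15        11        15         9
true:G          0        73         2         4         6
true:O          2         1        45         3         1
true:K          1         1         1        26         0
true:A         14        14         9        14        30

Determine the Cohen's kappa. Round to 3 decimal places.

0.527

Observed agreement pₒ = trace/N = 203/326 = 0.6227
Expected agreement pₑ = Σ (rowᵢ·colᵢ)/N² = (79·46 + 85·104 + 52·68 + 29·62 + 81·46)/326² = 0.2026
κ = (pₒ − pₑ)/(1 − pₑ) = (0.6227 − 0.2026)/(1 − 0.2026) = 0.527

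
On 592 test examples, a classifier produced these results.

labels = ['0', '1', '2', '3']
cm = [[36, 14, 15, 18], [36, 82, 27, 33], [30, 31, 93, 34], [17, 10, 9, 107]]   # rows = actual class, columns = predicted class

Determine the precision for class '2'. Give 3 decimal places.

precision = TP/(TP+FP).
2: TP=93, FP=15+27+9=51 → 93/144 = 0.6458

0.646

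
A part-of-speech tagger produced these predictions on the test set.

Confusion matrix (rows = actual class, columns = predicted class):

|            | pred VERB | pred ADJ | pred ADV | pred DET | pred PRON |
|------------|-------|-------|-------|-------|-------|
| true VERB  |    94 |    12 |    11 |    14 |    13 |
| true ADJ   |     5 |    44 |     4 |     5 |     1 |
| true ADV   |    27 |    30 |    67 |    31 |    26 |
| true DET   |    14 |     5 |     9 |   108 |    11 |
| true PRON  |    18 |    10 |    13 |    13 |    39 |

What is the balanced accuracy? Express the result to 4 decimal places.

Balanced accuracy = mean of per-class recall.
  VERB: recall = 94/144 = 0.65278
  ADJ: recall = 44/59 = 0.74576
  ADV: recall = 67/181 = 0.37017
  DET: recall = 108/147 = 0.73469
  PRON: recall = 39/93 = 0.41935
Mean = (0.65278 + 0.74576 + 0.37017 + 0.73469 + 0.41935) / 5 = 0.5846

0.5846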